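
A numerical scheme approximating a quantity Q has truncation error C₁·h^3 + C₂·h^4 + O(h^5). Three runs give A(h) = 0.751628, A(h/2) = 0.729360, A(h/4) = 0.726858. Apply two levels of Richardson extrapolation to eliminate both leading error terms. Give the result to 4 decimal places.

First eliminate the h^3 term (factor 2^3 = 8):
  B₁ = (8·0.729360 − 0.751628)/7 = 0.726179
  B₂ = (8·0.726858 − 0.729360)/7 = 0.726501
Then eliminate the h^4 term (factor 2^4 = 16):
  (16·0.726501 − 0.726179)/15 = 0.726522

0.7265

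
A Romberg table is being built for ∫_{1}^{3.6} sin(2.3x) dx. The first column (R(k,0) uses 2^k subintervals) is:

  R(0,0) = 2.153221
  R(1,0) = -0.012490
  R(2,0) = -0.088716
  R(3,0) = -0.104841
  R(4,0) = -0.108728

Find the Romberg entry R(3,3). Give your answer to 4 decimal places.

Richardson extrapolation on the trapezoidal column (denominator 4−1=3):
R(1,1) = -0.012490 + (-0.012490 − 2.153221)/3 = -0.734394
R(2,1) = (4·(-0.088716) − (-0.012490)) / 3 = -0.114125
R(3,1) = -0.104841 + (-0.104841 − (-0.088716))/3 = -0.110216
R(2,2) = -0.114125 + (-0.114125 − (-0.734394))/15 = -0.072774
R(3,2) = (16·(-0.110216) − (-0.114125)) / 15 = -0.109955
R(3,3) = (64·(-0.109955) − (-0.072774)) / 63 = -0.110545
(Column j=1 coincides with Simpson's rule on the same nodes.)

-0.1105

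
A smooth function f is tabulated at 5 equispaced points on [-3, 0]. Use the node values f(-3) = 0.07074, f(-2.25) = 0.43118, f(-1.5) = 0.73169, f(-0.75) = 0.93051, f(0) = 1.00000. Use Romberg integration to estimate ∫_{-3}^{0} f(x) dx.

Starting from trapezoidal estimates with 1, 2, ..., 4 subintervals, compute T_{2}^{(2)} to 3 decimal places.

T_{0}^{(0)} (trapezoid, 1 panel, h=3.0000): 1.60611
T_{1}^{(0)} (trapezoid, 2 panels, h=1.5000): 1.90059
T_{2}^{(0)} (trapezoid, 4 panels, h=0.7500): 1.97156
T_{1}^{(1)} = 1.90059 + (1.90059 − 1.60611)/3 = 1.99875
T_{2}^{(1)} = 1.97156 + (1.97156 − 1.90059)/3 = 1.99522
T_{2}^{(2)} = 1.99522 + (1.99522 − 1.99875)/15 = 1.99498

1.995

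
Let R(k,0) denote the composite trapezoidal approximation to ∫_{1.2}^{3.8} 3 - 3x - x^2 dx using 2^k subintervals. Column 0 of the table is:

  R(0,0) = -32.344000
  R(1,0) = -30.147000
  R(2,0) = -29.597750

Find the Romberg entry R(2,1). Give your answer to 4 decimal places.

R(2,1) = (4·(-29.597750) − (-30.147000)) / 3 = -29.414667

-29.4147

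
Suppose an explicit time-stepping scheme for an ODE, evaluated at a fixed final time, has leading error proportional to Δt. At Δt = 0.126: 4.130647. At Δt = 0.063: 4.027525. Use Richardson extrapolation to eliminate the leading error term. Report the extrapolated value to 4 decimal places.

3.9244

The leading error scales as Δt; refining by a factor of 2 reduces it by 2^1 = 2.
Extrapolated value = (2·A(Δt/2) − A(Δt)) / (2 − 1)
= (2·4.027525 − 4.130647) / 1
= 3.924403 / 1 = 3.924403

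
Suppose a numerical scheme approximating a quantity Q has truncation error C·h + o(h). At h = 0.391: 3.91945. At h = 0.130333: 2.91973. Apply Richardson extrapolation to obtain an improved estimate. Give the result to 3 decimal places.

Extrapolated value = (3·A(h/3) − A(h)) / (3 − 1)
= (3·2.91973 − 3.91945) / 2
= 4.83974 / 2 = 2.41987

2.420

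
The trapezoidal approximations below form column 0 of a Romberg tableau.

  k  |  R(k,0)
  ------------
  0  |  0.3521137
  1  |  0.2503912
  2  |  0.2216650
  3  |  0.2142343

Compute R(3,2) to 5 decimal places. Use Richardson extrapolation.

0.21174

Richardson extrapolation on the trapezoidal column (denominator 4−1=3):
R(2,1) = (4·0.2216650 − 0.2503912) / 3 = 0.2120896
R(3,1) = (4·0.2142343 − 0.2216650) / 3 = 0.2117574
R(3,2) = (16·0.2117574 − 0.2120896) / 15 = 0.2117353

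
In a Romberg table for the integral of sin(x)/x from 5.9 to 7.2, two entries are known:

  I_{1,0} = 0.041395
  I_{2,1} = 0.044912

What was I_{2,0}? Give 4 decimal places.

0.0440

From I_{2,1} = (4·I_{2,0} − I_{1,0})/3, solve for I_{2,0}:
4·I_{2,0} = 3·0.044912 + 0.041395 = 0.176131
I_{2,0} = 0.044033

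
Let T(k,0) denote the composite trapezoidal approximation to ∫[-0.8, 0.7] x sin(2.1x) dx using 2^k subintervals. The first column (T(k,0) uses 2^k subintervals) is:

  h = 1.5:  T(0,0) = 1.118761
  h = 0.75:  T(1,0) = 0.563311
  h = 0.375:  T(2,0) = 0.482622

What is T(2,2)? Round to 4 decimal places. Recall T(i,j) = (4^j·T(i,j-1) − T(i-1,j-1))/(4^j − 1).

0.4609

Richardson extrapolation on the trapezoidal column (denominator 4−1=3):
T(1,1) = (4·0.563311 − 1.118761) / 3 = 0.378161
T(2,1) = (4·0.482622 − 0.563311) / 3 = 0.455726
T(2,2) = 0.455726 + (0.455726 − 0.378161)/15 = 0.460897
(Column j=1 coincides with Simpson's rule on the same nodes.)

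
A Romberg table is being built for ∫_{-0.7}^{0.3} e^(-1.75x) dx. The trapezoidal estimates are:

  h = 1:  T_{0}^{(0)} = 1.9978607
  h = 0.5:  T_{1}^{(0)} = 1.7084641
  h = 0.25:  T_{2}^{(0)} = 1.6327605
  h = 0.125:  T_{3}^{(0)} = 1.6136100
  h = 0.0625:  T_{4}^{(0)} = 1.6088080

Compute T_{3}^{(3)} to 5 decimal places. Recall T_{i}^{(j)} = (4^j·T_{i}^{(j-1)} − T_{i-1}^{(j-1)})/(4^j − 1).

1.60721

Richardson extrapolation on the trapezoidal column (denominator 4−1=3):
T_{1}^{(1)} = 1.7084641 + (1.7084641 − 1.9978607)/3 = 1.6119986
T_{2}^{(1)} = (4·1.6327605 − 1.7084641) / 3 = 1.6075260
T_{3}^{(1)} = (4·1.6136100 − 1.6327605) / 3 = 1.6072265
T_{2}^{(2)} = (16·1.6075260 − 1.6119986) / 15 = 1.6072278
T_{3}^{(2)} = 1.6072265 + (1.6072265 − 1.6075260)/15 = 1.6072065
T_{3}^{(3)} = (64·1.6072065 − 1.6072278) / 63 = 1.6072062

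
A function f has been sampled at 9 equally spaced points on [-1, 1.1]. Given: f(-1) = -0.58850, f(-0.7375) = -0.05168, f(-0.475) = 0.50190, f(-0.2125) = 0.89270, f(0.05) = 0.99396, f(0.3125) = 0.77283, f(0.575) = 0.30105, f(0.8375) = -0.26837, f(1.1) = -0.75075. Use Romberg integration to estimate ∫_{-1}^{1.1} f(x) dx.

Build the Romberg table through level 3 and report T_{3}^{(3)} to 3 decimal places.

T_{0}^{(0)} (trapezoid, 1 panel, h=2.1000): -1.40621
T_{1}^{(0)} (trapezoid, 2 panels, h=1.0500): 0.34055
T_{2}^{(0)} (trapezoid, 4 panels, h=0.5250): 0.59182
T_{3}^{(0)} (trapezoid, 8 panels, h=0.2625): 0.64910
T_{1}^{(1)} = 0.34055 + (0.34055 − (-1.40621))/3 = 0.92280
T_{2}^{(1)} = 0.59182 + (0.59182 − 0.34055)/3 = 0.67558
T_{3}^{(1)} = 0.64910 + (0.64910 − 0.59182)/3 = 0.66819
T_{2}^{(2)} = 0.67558 + (0.67558 − 0.92280)/15 = 0.65910
T_{3}^{(2)} = 0.66819 + (0.66819 − 0.67558)/15 = 0.66770
T_{3}^{(3)} = 0.66770 + (0.66770 − 0.65910)/63 = 0.66784

0.668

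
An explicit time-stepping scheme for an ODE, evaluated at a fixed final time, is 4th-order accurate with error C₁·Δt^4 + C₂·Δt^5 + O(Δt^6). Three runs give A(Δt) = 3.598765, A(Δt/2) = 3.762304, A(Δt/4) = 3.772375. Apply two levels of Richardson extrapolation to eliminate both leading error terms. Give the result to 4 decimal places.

First eliminate the Δt^4 term (factor 2^4 = 16):
  B₁ = (16·3.762304 − 3.598765)/15 = 3.773207
  B₂ = (16·3.772375 − 3.762304)/15 = 3.773046
Then eliminate the Δt^5 term (factor 2^5 = 32):
  (32·3.773046 − 3.773207)/31 = 3.773041

3.7730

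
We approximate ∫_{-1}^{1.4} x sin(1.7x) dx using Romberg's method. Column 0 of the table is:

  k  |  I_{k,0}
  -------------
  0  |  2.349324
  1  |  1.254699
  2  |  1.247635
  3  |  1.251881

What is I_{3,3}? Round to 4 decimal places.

I_{1,1} = (4·1.254699 − 2.349324) / 3 = 0.889824
I_{2,1} = (4·1.247635 − 1.254699) / 3 = 1.245280
I_{3,1} = (4·1.251881 − 1.247635) / 3 = 1.253296
I_{2,2} = 1.245280 + (1.245280 − 0.889824)/15 = 1.268977
I_{3,2} = (16·1.253296 − 1.245280) / 15 = 1.253830
I_{3,3} = (64·1.253830 − 1.268977) / 63 = 1.253590

1.2536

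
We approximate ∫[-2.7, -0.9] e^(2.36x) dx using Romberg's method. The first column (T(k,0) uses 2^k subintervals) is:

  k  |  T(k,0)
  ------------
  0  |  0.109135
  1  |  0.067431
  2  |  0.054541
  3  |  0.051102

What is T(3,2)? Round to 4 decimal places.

Richardson extrapolation on the trapezoidal column (denominator 4−1=3):
T(2,1) = 0.054541 + (0.054541 − 0.067431)/3 = 0.050244
T(3,1) = 0.051102 + (0.051102 − 0.054541)/3 = 0.049956
T(3,2) = (16·0.049956 − 0.050244) / 15 = 0.049937
(Column j=1 coincides with Simpson's rule on the same nodes.)

0.0499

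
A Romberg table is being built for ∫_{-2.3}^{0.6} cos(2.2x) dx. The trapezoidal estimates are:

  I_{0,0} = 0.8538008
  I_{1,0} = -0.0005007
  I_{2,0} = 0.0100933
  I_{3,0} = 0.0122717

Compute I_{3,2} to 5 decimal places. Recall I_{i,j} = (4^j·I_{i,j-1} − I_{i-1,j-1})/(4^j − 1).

0.01296

Richardson extrapolation on the trapezoidal column (denominator 4−1=3):
I_{2,1} = (4·0.0100933 − (-0.0005007)) / 3 = 0.0136246
I_{3,1} = 0.0122717 + (0.0122717 − 0.0100933)/3 = 0.0129978
I_{3,2} = (16·0.0129978 − 0.0136246) / 15 = 0.0129560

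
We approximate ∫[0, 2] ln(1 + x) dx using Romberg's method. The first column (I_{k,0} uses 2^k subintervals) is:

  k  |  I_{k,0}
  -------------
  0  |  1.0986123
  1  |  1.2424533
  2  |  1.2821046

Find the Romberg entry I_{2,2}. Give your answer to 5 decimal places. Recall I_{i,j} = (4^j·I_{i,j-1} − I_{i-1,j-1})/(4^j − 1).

1.29565

Richardson extrapolation on the trapezoidal column (denominator 4−1=3):
I_{1,1} = 1.2424533 + (1.2424533 − 1.0986123)/3 = 1.2904003
I_{2,1} = 1.2821046 + (1.2821046 − 1.2424533)/3 = 1.2953217
I_{2,2} = 1.2953217 + (1.2953217 − 1.2904003)/15 = 1.2956498
(Column j=1 coincides with Simpson's rule on the same nodes.)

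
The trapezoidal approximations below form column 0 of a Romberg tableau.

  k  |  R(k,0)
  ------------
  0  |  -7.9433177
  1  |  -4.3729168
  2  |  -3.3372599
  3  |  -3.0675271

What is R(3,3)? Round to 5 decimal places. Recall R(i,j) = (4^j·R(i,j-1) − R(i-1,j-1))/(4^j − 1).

Richardson extrapolation on the trapezoidal column (denominator 4−1=3):
R(1,1) = -4.3729168 + (-4.3729168 − (-7.9433177))/3 = -3.1827832
R(2,1) = -3.3372599 + (-3.3372599 − (-4.3729168))/3 = -2.9920409
R(3,1) = -3.0675271 + (-3.0675271 − (-3.3372599))/3 = -2.9776162
R(2,2) = -2.9920409 + (-2.9920409 − (-3.1827832))/15 = -2.9793247
R(3,2) = (16·(-2.9776162) − (-2.9920409)) / 15 = -2.9766546
R(3,3) = (64·(-2.9766546) − (-2.9793247)) / 63 = -2.9766122

-2.97661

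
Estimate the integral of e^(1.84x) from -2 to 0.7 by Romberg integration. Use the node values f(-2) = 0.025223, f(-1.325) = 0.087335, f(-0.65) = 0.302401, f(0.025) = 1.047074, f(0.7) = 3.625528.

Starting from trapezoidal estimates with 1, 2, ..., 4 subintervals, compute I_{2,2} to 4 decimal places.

I_{0,0} (trapezoid, 1 panel, h=2.7000): 4.928514
I_{1,0} (trapezoid, 2 panels, h=1.3500): 2.872498
I_{2,0} (trapezoid, 4 panels, h=0.6750): 2.201975
I_{1,1} = 2.872498 + (2.872498 − 4.928514)/3 = 2.187159
I_{2,1} = 2.201975 + (2.201975 − 2.872498)/3 = 1.978467
I_{2,2} = 1.978467 + (1.978467 − 2.187159)/15 = 1.964554

1.9646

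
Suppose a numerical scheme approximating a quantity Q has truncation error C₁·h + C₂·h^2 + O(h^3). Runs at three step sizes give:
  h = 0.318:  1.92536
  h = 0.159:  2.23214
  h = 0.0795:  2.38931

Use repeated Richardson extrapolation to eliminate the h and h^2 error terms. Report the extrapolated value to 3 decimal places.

First eliminate the h term (factor 2^1 = 2):
  B₁ = (2·2.23214 − 1.92536)/1 = 2.53892
  B₂ = (2·2.38931 − 2.23214)/1 = 2.54648
Then eliminate the h^2 term (factor 2^2 = 4):
  (4·2.54648 − 2.53892)/3 = 2.54900

2.549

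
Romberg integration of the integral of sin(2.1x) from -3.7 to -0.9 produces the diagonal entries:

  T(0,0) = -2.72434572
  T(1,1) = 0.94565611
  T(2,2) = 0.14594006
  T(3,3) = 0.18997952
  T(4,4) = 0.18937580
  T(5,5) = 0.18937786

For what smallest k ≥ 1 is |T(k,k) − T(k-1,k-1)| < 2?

|T(1,1) − T(0,0)| = 3.67000183 ≥ 2
|T(2,2) − T(1,1)| = 0.79971605 < 2

k = 2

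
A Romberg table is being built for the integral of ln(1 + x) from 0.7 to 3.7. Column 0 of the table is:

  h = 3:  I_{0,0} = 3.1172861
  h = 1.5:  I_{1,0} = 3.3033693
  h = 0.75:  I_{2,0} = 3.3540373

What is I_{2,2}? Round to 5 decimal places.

3.37130

Richardson extrapolation on the trapezoidal column (denominator 4−1=3):
I_{1,1} = 3.3033693 + (3.3033693 − 3.1172861)/3 = 3.3653970
I_{2,1} = 3.3540373 + (3.3540373 − 3.3033693)/3 = 3.3709266
I_{2,2} = (16·3.3709266 − 3.3653970) / 15 = 3.3712952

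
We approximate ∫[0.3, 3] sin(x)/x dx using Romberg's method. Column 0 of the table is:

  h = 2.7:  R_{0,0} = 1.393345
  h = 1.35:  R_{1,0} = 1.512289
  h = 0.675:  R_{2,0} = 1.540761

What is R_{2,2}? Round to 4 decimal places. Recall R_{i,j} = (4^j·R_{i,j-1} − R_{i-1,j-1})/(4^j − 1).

1.5501

Richardson extrapolation on the trapezoidal column (denominator 4−1=3):
R_{1,1} = 1.512289 + (1.512289 − 1.393345)/3 = 1.551937
R_{2,1} = (4·1.540761 − 1.512289) / 3 = 1.550252
R_{2,2} = (16·1.550252 − 1.551937) / 15 = 1.550140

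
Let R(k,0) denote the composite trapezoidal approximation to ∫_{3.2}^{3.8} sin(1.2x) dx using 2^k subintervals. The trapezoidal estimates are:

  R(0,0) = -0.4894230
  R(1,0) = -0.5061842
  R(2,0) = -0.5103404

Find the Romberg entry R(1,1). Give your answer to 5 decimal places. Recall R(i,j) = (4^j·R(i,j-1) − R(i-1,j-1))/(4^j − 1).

R(1,1) = (4·(-0.5061842) − (-0.4894230)) / 3 = -0.5117713

-0.51177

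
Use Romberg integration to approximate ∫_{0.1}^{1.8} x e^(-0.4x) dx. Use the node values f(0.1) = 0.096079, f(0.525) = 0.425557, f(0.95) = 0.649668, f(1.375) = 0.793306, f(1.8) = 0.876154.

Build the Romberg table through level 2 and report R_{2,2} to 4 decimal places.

1.0125

R_{0,0} (trapezoid, 1 panel, h=1.7000): 0.826398
R_{1,0} (trapezoid, 2 panels, h=0.8500): 0.965417
R_{2,0} (trapezoid, 4 panels, h=0.4250): 1.000725
R_{1,1} = 0.965417 + (0.965417 − 0.826398)/3 = 1.011757
R_{2,1} = 1.000725 + (1.000725 − 0.965417)/3 = 1.012494
R_{2,2} = 1.012494 + (1.012494 − 1.011757)/15 = 1.012543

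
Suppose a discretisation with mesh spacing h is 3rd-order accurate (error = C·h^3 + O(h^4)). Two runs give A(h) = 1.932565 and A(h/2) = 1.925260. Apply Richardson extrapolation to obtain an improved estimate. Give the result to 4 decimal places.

Extrapolated value = (8·A(h/2) − A(h)) / (8 − 1)
= (8·1.925260 − 1.932565) / 7
= 13.469515 / 7 = 1.924216

1.9242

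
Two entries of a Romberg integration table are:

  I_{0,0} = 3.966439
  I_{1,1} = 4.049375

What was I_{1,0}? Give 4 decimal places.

4.0286

From I_{1,1} = (4·I_{1,0} − I_{0,0})/3, solve for I_{1,0}:
4·I_{1,0} = 3·4.049375 + 3.966439 = 16.114564
I_{1,0} = 4.028641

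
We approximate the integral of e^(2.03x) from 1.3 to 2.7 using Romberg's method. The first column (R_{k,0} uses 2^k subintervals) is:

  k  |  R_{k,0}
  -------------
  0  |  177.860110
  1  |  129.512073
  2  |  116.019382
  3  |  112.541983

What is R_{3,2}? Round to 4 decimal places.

R_{2,1} = (4·116.019382 − 129.512073) / 3 = 111.521818
R_{3,1} = 112.541983 + (112.541983 − 116.019382)/3 = 111.382850
R_{3,2} = (16·111.382850 − 111.521818) / 15 = 111.373585
(Column j=1 coincides with Simpson's rule on the same nodes.)

111.3736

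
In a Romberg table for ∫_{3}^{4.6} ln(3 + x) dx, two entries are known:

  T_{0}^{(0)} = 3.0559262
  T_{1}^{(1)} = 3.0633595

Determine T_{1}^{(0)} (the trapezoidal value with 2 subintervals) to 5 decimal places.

From T_{1}^{(1)} = (4·T_{1}^{(0)} − T_{0}^{(0)})/3, solve for T_{1}^{(0)}:
4·T_{1}^{(0)} = 3·3.0633595 + 3.0559262 = 12.2460047
T_{1}^{(0)} = 3.0615012

3.06150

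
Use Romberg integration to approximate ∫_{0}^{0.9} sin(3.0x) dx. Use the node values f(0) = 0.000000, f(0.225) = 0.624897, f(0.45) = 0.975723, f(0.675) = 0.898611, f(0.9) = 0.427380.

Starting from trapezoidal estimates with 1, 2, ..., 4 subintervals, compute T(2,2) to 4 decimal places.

0.6345

T(0,0) (trapezoid, 1 panel, h=0.9000): 0.192321
T(1,0) (trapezoid, 2 panels, h=0.4500): 0.535236
T(2,0) (trapezoid, 4 panels, h=0.2250): 0.610407
T(1,1) = 0.535236 + (0.535236 − 0.192321)/3 = 0.649541
T(2,1) = 0.610407 + (0.610407 − 0.535236)/3 = 0.635464
T(2,2) = 0.635464 + (0.635464 − 0.649541)/15 = 0.634526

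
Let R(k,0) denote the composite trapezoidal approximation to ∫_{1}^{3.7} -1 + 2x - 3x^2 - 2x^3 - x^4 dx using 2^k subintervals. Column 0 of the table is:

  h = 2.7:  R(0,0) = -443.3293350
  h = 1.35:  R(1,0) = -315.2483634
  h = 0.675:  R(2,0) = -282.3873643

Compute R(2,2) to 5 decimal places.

-271.35896

R(1,1) = -315.2483634 + (-315.2483634 − (-443.3293350))/3 = -272.5547062
R(2,1) = -282.3873643 + (-282.3873643 − (-315.2483634))/3 = -271.4336979
R(2,2) = (16·(-271.4336979) − (-272.5547062)) / 15 = -271.3589640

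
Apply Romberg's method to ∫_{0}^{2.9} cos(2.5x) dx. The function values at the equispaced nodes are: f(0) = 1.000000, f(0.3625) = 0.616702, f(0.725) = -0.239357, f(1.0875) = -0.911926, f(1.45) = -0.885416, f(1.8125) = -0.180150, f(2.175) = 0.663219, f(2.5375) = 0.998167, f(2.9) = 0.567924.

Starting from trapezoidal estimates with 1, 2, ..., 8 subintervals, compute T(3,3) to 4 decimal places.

T(0,0) (trapezoid, 1 panel, h=2.9000): 2.273490
T(1,0) (trapezoid, 2 panels, h=1.4500): -0.147108
T(2,0) (trapezoid, 4 panels, h=0.7250): 0.233746
T(3,0) (trapezoid, 8 panels, h=0.3625): 0.306385
T(1,1) = -0.147108 + (-0.147108 − 2.273490)/3 = -0.953974
T(2,1) = 0.233746 + (0.233746 − (-0.147108))/3 = 0.360697
T(3,1) = 0.306385 + (0.306385 − 0.233746)/3 = 0.330598
T(2,2) = 0.360697 + (0.360697 − (-0.953974))/15 = 0.448342
T(3,2) = 0.330598 + (0.330598 − 0.360697)/15 = 0.328591
T(3,3) = 0.328591 + (0.328591 − 0.448342)/63 = 0.326690

0.3267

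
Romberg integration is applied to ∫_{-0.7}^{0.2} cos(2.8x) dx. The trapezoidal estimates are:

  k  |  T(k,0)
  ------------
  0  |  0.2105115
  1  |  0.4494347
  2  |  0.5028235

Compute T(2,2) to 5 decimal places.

0.52006

Richardson extrapolation on the trapezoidal column (denominator 4−1=3):
T(1,1) = (4·0.4494347 − 0.2105115) / 3 = 0.5290758
T(2,1) = (4·0.5028235 − 0.4494347) / 3 = 0.5206198
T(2,2) = 0.5206198 + (0.5206198 − 0.5290758)/15 = 0.5200561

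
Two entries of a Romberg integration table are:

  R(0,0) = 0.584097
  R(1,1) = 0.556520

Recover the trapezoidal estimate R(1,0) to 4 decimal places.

0.5634

From R(1,1) = (4·R(1,0) − R(0,0))/3, solve for R(1,0):
4·R(1,0) = 3·0.556520 + 0.584097 = 2.253657
R(1,0) = 0.563414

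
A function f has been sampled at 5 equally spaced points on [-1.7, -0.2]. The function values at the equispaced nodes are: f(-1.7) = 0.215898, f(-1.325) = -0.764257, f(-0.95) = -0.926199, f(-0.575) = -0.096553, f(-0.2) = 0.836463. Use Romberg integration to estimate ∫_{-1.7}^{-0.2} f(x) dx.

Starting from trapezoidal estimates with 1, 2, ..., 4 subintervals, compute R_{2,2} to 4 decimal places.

-0.5216

R_{0,0} (trapezoid, 1 panel, h=1.5000): 0.789271
R_{1,0} (trapezoid, 2 panels, h=0.7500): -0.300014
R_{2,0} (trapezoid, 4 panels, h=0.3750): -0.472811
R_{1,1} = -0.300014 + (-0.300014 − 0.789271)/3 = -0.663109
R_{2,1} = -0.472811 + (-0.472811 − (-0.300014))/3 = -0.530410
R_{2,2} = -0.530410 + (-0.530410 − (-0.663109))/15 = -0.521563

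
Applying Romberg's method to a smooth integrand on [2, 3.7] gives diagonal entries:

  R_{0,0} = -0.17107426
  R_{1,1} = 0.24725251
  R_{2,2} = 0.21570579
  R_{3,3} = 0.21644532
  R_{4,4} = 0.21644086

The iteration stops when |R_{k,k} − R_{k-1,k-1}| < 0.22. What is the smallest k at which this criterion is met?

k = 2

|R_{1,1} − R_{0,0}| = 0.41832677 ≥ 0.22
|R_{2,2} − R_{1,1}| = 0.03154672 < 0.22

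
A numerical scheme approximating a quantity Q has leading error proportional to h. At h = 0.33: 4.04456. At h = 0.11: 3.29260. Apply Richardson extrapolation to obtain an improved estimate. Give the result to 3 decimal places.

Extrapolated value = (3·A(h/3) − A(h)) / (3 − 1)
= (3·3.29260 − 4.04456) / 2
= 5.83324 / 2 = 2.91662

2.917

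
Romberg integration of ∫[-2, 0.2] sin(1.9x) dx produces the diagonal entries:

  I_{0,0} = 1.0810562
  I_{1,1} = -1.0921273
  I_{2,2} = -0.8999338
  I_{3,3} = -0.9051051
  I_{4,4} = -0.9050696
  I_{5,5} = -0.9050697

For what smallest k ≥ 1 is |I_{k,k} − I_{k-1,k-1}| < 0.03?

|I_{1,1} − I_{0,0}| = 2.1731835 ≥ 0.03
|I_{2,2} − I_{1,1}| = 0.1921935 ≥ 0.03
|I_{3,3} − I_{2,2}| = 0.0051713 < 0.03

k = 3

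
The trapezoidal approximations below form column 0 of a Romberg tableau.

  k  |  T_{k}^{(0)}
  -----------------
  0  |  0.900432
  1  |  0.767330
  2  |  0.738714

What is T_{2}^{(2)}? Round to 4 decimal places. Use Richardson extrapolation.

Richardson extrapolation on the trapezoidal column (denominator 4−1=3):
T_{1}^{(1)} = (4·0.767330 − 0.900432) / 3 = 0.722963
T_{2}^{(1)} = (4·0.738714 − 0.767330) / 3 = 0.729175
T_{2}^{(2)} = (16·0.729175 − 0.722963) / 15 = 0.729589

0.7296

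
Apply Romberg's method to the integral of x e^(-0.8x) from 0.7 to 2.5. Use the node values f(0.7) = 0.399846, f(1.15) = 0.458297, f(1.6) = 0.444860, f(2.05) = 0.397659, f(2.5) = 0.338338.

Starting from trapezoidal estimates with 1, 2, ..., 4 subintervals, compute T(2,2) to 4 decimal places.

0.7579

T(0,0) (trapezoid, 1 panel, h=1.8000): 0.664366
T(1,0) (trapezoid, 2 panels, h=0.9000): 0.732557
T(2,0) (trapezoid, 4 panels, h=0.4500): 0.751459
T(1,1) = 0.732557 + (0.732557 − 0.664366)/3 = 0.755287
T(2,1) = 0.751459 + (0.751459 − 0.732557)/3 = 0.757760
T(2,2) = 0.757760 + (0.757760 − 0.755287)/15 = 0.757925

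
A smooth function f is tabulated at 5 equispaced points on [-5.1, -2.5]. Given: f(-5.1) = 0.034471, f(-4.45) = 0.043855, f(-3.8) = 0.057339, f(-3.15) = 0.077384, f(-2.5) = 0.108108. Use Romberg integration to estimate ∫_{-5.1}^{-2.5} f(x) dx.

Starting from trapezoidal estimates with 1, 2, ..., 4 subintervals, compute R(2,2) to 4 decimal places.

0.1608

R(0,0) (trapezoid, 1 panel, h=2.6000): 0.185353
R(1,0) (trapezoid, 2 panels, h=1.3000): 0.167217
R(2,0) (trapezoid, 4 panels, h=0.6500): 0.162414
R(1,1) = 0.167217 + (0.167217 − 0.185353)/3 = 0.161172
R(2,1) = 0.162414 + (0.162414 − 0.167217)/3 = 0.160813
R(2,2) = 0.160813 + (0.160813 − 0.161172)/15 = 0.160789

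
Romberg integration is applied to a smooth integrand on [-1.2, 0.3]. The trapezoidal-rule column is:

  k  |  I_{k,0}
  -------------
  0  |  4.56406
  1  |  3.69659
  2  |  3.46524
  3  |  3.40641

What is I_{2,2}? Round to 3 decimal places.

I_{1,1} = 3.69659 + (3.69659 − 4.56406)/3 = 3.40743
I_{2,1} = 3.46524 + (3.46524 − 3.69659)/3 = 3.38812
I_{2,2} = (16·3.38812 − 3.40743) / 15 = 3.38683

3.387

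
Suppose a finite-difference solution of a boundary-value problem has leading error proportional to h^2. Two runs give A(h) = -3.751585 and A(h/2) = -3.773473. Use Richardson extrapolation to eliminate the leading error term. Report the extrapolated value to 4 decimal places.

The leading error scales as h^2; refining by a factor of 2 reduces it by 2^2 = 4.
Extrapolated value = (4·A(h/2) − A(h)) / (4 − 1)
= (4·(-3.773473) − (-3.751585)) / 3
= -11.342307 / 3 = -3.780769

-3.7808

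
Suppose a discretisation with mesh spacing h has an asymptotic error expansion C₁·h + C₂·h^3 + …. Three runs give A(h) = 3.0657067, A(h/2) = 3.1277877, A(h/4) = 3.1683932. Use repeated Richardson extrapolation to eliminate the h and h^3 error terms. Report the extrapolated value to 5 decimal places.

3.21173

First eliminate the h term (factor 2^1 = 2):
  B₁ = (2·3.1277877 − 3.0657067)/1 = 3.1898687
  B₂ = (2·3.1683932 − 3.1277877)/1 = 3.2089987
Then eliminate the h^3 term (factor 2^3 = 8):
  (8·3.2089987 − 3.1898687)/7 = 3.2117316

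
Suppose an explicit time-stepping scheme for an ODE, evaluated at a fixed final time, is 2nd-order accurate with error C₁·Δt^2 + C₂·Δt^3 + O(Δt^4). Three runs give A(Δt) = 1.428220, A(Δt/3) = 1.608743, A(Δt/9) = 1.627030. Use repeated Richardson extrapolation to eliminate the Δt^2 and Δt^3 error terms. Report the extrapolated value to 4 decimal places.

First eliminate the Δt^2 term (factor 3^2 = 9):
  B₁ = (9·1.608743 − 1.428220)/8 = 1.631308
  B₂ = (9·1.627030 − 1.608743)/8 = 1.629316
Then eliminate the Δt^3 term (factor 3^3 = 27):
  (27·1.629316 − 1.631308)/26 = 1.629239

1.6292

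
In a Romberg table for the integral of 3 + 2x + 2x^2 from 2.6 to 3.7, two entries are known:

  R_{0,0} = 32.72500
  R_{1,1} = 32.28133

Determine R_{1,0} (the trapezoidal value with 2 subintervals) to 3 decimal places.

32.392

From R_{1,1} = (4·R_{1,0} − R_{0,0})/3, solve for R_{1,0}:
4·R_{1,0} = 3·32.28133 + 32.72500 = 129.56899
R_{1,0} = 32.39225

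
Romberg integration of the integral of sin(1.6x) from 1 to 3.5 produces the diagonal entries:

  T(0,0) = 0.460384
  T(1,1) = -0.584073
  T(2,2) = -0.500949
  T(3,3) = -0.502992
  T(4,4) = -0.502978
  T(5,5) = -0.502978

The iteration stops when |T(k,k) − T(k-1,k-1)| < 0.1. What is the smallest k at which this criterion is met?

|T(1,1) − T(0,0)| = 1.044457 ≥ 0.1
|T(2,2) − T(1,1)| = 0.083124 < 0.1

k = 2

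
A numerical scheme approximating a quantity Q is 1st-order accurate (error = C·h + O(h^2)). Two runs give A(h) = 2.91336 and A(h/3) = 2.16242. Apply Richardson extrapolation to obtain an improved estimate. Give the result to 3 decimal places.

Extrapolated value = (3·A(h/3) − A(h)) / (3 − 1)
= (3·2.16242 − 2.91336) / 2
= 3.57390 / 2 = 1.78695

1.787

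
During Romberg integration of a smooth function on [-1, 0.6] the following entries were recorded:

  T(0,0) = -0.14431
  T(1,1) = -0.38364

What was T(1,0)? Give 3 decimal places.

From T(1,1) = (4·T(1,0) − T(0,0))/3, solve for T(1,0):
4·T(1,0) = 3·(-0.38364) + (-0.14431) = -1.29523
T(1,0) = -0.32381

-0.324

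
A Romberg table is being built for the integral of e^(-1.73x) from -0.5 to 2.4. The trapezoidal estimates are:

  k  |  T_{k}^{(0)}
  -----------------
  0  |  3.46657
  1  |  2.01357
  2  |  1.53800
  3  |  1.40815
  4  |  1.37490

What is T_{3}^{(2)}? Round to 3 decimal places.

1.364

Richardson extrapolation on the trapezoidal column (denominator 4−1=3):
T_{2}^{(1)} = (4·1.53800 − 2.01357) / 3 = 1.37948
T_{3}^{(1)} = 1.40815 + (1.40815 − 1.53800)/3 = 1.36487
T_{3}^{(2)} = 1.36487 + (1.36487 − 1.37948)/15 = 1.36390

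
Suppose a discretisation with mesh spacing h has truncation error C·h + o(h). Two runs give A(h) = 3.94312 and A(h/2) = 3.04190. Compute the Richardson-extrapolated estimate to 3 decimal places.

2.141

Extrapolated value = (2·A(h/2) − A(h)) / (2 − 1)
= (2·3.04190 − 3.94312) / 1
= 2.14068 / 1 = 2.14068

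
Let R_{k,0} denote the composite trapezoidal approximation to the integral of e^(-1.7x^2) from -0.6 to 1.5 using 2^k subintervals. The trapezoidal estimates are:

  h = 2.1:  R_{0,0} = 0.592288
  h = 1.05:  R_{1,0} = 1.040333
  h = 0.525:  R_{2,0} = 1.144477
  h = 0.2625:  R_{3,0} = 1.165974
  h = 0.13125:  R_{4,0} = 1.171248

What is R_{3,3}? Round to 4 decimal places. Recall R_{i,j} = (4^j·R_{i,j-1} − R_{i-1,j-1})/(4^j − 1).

Richardson extrapolation on the trapezoidal column (denominator 4−1=3):
R_{1,1} = 1.040333 + (1.040333 − 0.592288)/3 = 1.189681
R_{2,1} = 1.144477 + (1.144477 − 1.040333)/3 = 1.179192
R_{3,1} = 1.165974 + (1.165974 − 1.144477)/3 = 1.173140
R_{2,2} = 1.179192 + (1.179192 − 1.189681)/15 = 1.178493
R_{3,2} = 1.173140 + (1.173140 − 1.179192)/15 = 1.172737
R_{3,3} = 1.172737 + (1.172737 − 1.178493)/63 = 1.172646

1.1726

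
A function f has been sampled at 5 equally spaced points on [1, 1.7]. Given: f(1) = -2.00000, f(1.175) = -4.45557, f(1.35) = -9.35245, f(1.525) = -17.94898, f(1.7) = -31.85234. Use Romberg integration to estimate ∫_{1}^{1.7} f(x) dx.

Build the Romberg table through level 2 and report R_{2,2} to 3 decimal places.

R_{0,0} (trapezoid, 1 panel, h=0.7000): -11.84832
R_{1,0} (trapezoid, 2 panels, h=0.3500): -9.19752
R_{2,0} (trapezoid, 4 panels, h=0.1750): -8.51955
R_{1,1} = -9.19752 + (-9.19752 − (-11.84832))/3 = -8.31392
R_{2,1} = -8.51955 + (-8.51955 − (-9.19752))/3 = -8.29356
R_{2,2} = -8.29356 + (-8.29356 − (-8.31392))/15 = -8.29220

-8.292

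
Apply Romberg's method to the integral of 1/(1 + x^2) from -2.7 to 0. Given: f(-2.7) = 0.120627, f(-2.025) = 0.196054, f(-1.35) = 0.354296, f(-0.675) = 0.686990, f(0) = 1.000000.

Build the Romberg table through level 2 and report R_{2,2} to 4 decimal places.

R_{0,0} (trapezoid, 1 panel, h=2.7000): 1.512846
R_{1,0} (trapezoid, 2 panels, h=1.3500): 1.234723
R_{2,0} (trapezoid, 4 panels, h=0.6750): 1.213416
R_{1,1} = 1.234723 + (1.234723 − 1.512846)/3 = 1.142015
R_{2,1} = 1.213416 + (1.213416 − 1.234723)/3 = 1.206314
R_{2,2} = 1.206314 + (1.206314 − 1.142015)/15 = 1.210601

1.2106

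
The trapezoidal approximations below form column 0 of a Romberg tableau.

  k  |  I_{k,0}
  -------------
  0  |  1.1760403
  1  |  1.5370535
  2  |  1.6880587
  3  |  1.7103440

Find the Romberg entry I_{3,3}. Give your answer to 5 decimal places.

Richardson extrapolation on the trapezoidal column (denominator 4−1=3):
I_{1,1} = (4·1.5370535 − 1.1760403) / 3 = 1.6573912
I_{2,1} = 1.6880587 + (1.6880587 − 1.5370535)/3 = 1.7383938
I_{3,1} = (4·1.7103440 − 1.6880587) / 3 = 1.7177724
I_{2,2} = 1.7383938 + (1.7383938 − 1.6573912)/15 = 1.7437940
I_{3,2} = 1.7177724 + (1.7177724 − 1.7383938)/15 = 1.7163976
I_{3,3} = (64·1.7163976 − 1.7437940) / 63 = 1.7159627

1.71596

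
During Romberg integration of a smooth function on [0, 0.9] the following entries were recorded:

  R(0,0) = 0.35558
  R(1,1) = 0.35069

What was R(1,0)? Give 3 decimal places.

0.352

From R(1,1) = (4·R(1,0) − R(0,0))/3, solve for R(1,0):
4·R(1,0) = 3·0.35069 + 0.35558 = 1.40765
R(1,0) = 0.35191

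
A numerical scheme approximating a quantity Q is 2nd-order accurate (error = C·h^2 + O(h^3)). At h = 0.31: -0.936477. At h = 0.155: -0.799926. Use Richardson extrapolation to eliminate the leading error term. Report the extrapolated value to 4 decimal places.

-0.7544

The leading error scales as h^2; refining by a factor of 2 reduces it by 2^2 = 4.
Extrapolated value = (4·A(h/2) − A(h)) / (4 − 1)
= (4·(-0.799926) − (-0.936477)) / 3
= -2.263227 / 3 = -0.754409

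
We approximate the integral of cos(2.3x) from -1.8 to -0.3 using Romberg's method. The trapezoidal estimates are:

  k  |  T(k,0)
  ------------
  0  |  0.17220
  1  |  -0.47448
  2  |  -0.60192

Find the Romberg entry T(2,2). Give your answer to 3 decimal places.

-0.641

Richardson extrapolation on the trapezoidal column (denominator 4−1=3):
T(1,1) = (4·(-0.47448) − 0.17220) / 3 = -0.69004
T(2,1) = (4·(-0.60192) − (-0.47448)) / 3 = -0.64440
T(2,2) = -0.64440 + (-0.64440 − (-0.69004))/15 = -0.64136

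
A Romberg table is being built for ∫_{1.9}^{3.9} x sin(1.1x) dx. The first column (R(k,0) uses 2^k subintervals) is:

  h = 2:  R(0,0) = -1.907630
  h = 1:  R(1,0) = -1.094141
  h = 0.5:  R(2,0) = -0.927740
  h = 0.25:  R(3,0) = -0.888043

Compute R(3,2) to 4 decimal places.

Richardson extrapolation on the trapezoidal column (denominator 4−1=3):
R(2,1) = (4·(-0.927740) − (-1.094141)) / 3 = -0.872273
R(3,1) = -0.888043 + (-0.888043 − (-0.927740))/3 = -0.874811
R(3,2) = -0.874811 + (-0.874811 − (-0.872273))/15 = -0.874980
(Column j=1 coincides with Simpson's rule on the same nodes.)

-0.8750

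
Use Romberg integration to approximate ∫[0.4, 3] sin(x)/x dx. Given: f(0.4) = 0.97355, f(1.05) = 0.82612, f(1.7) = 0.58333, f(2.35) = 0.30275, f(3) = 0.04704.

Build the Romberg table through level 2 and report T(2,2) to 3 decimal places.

T(0,0) (trapezoid, 1 panel, h=2.6000): 1.32677
T(1,0) (trapezoid, 2 panels, h=1.3000): 1.42171
T(2,0) (trapezoid, 4 panels, h=0.6500): 1.44462
T(1,1) = 1.42171 + (1.42171 − 1.32677)/3 = 1.45336
T(2,1) = 1.44462 + (1.44462 − 1.42171)/3 = 1.45226
T(2,2) = 1.45226 + (1.45226 − 1.45336)/15 = 1.45219

1.452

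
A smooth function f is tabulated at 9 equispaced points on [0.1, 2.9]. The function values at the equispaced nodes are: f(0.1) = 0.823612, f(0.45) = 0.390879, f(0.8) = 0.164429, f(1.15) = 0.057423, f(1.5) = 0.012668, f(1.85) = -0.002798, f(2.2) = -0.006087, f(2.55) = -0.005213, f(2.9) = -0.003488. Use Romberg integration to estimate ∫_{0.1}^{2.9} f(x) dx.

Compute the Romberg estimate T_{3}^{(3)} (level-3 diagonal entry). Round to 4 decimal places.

T_{0}^{(0)} (trapezoid, 1 panel, h=2.8000): 1.148174
T_{1}^{(0)} (trapezoid, 2 panels, h=1.4000): 0.591822
T_{2}^{(0)} (trapezoid, 4 panels, h=0.7000): 0.406750
T_{3}^{(0)} (trapezoid, 8 panels, h=0.3500): 0.357477
T_{1}^{(1)} = 0.591822 + (0.591822 − 1.148174)/3 = 0.406371
T_{2}^{(1)} = 0.406750 + (0.406750 − 0.591822)/3 = 0.345059
T_{3}^{(1)} = 0.357477 + (0.357477 − 0.406750)/3 = 0.341053
T_{2}^{(2)} = 0.345059 + (0.345059 − 0.406371)/15 = 0.340972
T_{3}^{(2)} = 0.341053 + (0.341053 − 0.345059)/15 = 0.340786
T_{3}^{(3)} = 0.340786 + (0.340786 − 0.340972)/63 = 0.340783

0.3408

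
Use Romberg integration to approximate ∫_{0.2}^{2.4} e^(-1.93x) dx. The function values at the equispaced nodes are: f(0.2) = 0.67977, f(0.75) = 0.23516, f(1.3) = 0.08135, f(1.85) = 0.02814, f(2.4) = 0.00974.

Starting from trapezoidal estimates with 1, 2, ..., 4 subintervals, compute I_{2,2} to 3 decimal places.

0.348

I_{0,0} (trapezoid, 1 panel, h=2.2000): 0.75846
I_{1,0} (trapezoid, 2 panels, h=1.1000): 0.46872
I_{2,0} (trapezoid, 4 panels, h=0.5500): 0.37917
I_{1,1} = 0.46872 + (0.46872 − 0.75846)/3 = 0.37214
I_{2,1} = 0.37917 + (0.37917 − 0.46872)/3 = 0.34932
I_{2,2} = 0.34932 + (0.34932 − 0.37214)/15 = 0.34780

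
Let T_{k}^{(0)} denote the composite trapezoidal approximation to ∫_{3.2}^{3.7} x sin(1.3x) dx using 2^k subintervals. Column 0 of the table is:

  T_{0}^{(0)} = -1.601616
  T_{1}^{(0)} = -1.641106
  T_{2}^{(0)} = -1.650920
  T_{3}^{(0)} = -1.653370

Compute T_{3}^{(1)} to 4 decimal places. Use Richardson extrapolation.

Richardson extrapolation on the trapezoidal column (denominator 4−1=3):
T_{3}^{(1)} = (4·(-1.653370) − (-1.650920)) / 3 = -1.654187

-1.6542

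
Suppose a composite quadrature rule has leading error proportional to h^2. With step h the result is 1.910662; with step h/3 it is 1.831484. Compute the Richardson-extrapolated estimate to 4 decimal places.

1.8216

The leading error scales as h^2; refining by a factor of 3 reduces it by 3^2 = 9.
Extrapolated value = (9·A(h/3) − A(h)) / (9 − 1)
= (9·1.831484 − 1.910662) / 8
= 14.572694 / 8 = 1.821587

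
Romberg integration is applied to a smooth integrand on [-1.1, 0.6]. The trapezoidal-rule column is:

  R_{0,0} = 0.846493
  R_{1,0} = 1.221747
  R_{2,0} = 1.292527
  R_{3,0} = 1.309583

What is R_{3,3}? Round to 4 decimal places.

1.3152

Richardson extrapolation on the trapezoidal column (denominator 4−1=3):
R_{1,1} = (4·1.221747 − 0.846493) / 3 = 1.346832
R_{2,1} = (4·1.292527 − 1.221747) / 3 = 1.316120
R_{3,1} = 1.309583 + (1.309583 − 1.292527)/3 = 1.315268
R_{2,2} = 1.316120 + (1.316120 − 1.346832)/15 = 1.314073
R_{3,2} = (16·1.315268 − 1.316120) / 15 = 1.315211
R_{3,3} = 1.315211 + (1.315211 − 1.314073)/63 = 1.315229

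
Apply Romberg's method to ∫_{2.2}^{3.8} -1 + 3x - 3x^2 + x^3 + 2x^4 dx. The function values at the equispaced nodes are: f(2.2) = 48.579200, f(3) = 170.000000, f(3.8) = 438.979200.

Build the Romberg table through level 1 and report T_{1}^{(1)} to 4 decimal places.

311.3489

T_{0}^{(0)} (trapezoid, 1 panel, h=1.6000): 390.046720
T_{1}^{(0)} (trapezoid, 2 panels, h=0.8000): 331.023360
T_{1}^{(1)} = 331.023360 + (331.023360 − 390.046720)/3 = 311.348907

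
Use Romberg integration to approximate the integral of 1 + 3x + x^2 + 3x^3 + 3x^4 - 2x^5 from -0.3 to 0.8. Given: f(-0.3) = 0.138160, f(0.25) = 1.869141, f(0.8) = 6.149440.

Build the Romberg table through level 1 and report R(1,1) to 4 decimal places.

R(0,0) (trapezoid, 1 panel, h=1.1000): 3.458180
R(1,0) (trapezoid, 2 panels, h=0.5500): 2.757118
R(1,1) = 2.757118 + (2.757118 − 3.458180)/3 = 2.523431

2.5234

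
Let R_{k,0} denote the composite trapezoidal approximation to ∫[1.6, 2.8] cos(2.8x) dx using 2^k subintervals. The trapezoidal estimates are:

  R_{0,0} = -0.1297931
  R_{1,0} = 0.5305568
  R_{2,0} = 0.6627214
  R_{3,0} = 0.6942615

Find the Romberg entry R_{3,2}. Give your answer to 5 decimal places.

Richardson extrapolation on the trapezoidal column (denominator 4−1=3):
R_{2,1} = 0.6627214 + (0.6627214 − 0.5305568)/3 = 0.7067763
R_{3,1} = (4·0.6942615 − 0.6627214) / 3 = 0.7047749
R_{3,2} = 0.7047749 + (0.7047749 − 0.7067763)/15 = 0.7046415

0.70464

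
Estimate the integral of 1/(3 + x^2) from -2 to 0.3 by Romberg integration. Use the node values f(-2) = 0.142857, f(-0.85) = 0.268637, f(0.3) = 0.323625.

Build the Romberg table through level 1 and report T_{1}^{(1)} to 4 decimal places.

0.5907

T_{0}^{(0)} (trapezoid, 1 panel, h=2.3000): 0.536454
T_{1}^{(0)} (trapezoid, 2 panels, h=1.1500): 0.577160
T_{1}^{(1)} = 0.577160 + (0.577160 − 0.536454)/3 = 0.590729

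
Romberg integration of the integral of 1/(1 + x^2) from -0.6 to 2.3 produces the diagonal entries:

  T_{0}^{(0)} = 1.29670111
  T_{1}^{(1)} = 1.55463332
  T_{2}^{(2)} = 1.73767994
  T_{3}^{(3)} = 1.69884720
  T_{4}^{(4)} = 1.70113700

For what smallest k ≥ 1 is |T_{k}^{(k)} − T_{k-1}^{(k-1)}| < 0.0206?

k = 4

|T_{1}^{(1)} − T_{0}^{(0)}| = 0.25793221 ≥ 0.0206
|T_{2}^{(2)} − T_{1}^{(1)}| = 0.18304662 ≥ 0.0206
|T_{3}^{(3)} − T_{2}^{(2)}| = 0.03883274 ≥ 0.0206
|T_{4}^{(4)} − T_{3}^{(3)}| = 0.00228980 < 0.0206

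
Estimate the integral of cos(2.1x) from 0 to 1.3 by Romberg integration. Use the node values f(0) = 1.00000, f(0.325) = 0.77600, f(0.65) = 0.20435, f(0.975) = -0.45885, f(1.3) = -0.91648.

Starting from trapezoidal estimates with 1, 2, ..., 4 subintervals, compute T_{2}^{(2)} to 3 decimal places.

0.190

T_{0}^{(0)} (trapezoid, 1 panel, h=1.3000): 0.05429
T_{1}^{(0)} (trapezoid, 2 panels, h=0.6500): 0.15997
T_{2}^{(0)} (trapezoid, 4 panels, h=0.3250): 0.18306
T_{1}^{(1)} = 0.15997 + (0.15997 − 0.05429)/3 = 0.19520
T_{2}^{(1)} = 0.18306 + (0.18306 − 0.15997)/3 = 0.19076
T_{2}^{(2)} = 0.19076 + (0.19076 − 0.19520)/15 = 0.19046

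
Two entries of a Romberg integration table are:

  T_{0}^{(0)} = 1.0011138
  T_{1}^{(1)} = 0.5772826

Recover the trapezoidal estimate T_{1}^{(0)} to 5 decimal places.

0.68324

From T_{1}^{(1)} = (4·T_{1}^{(0)} − T_{0}^{(0)})/3, solve for T_{1}^{(0)}:
4·T_{1}^{(0)} = 3·0.5772826 + 1.0011138 = 2.7329616
T_{1}^{(0)} = 0.6832404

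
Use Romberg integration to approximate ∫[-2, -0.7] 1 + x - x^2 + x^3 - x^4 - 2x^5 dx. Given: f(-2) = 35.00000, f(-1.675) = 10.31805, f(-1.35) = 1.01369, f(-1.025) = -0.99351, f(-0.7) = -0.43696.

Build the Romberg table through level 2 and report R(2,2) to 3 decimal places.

R(0,0) (trapezoid, 1 panel, h=1.3000): 22.46598
R(1,0) (trapezoid, 2 panels, h=0.6500): 11.89189
R(2,0) (trapezoid, 4 panels, h=0.3250): 8.97642
R(1,1) = 11.89189 + (11.89189 − 22.46598)/3 = 8.36719
R(2,1) = 8.97642 + (8.97642 − 11.89189)/3 = 8.00460
R(2,2) = 8.00460 + (8.00460 − 8.36719)/15 = 7.98043

7.980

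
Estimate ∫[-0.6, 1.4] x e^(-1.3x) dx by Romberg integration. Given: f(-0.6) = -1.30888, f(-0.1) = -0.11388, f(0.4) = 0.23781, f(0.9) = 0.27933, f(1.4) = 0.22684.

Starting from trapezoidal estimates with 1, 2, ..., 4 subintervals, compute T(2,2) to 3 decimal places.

T(0,0) (trapezoid, 1 panel, h=2.0000): -1.08204
T(1,0) (trapezoid, 2 panels, h=1.0000): -0.30321
T(2,0) (trapezoid, 4 panels, h=0.5000): -0.06888
T(1,1) = -0.30321 + (-0.30321 − (-1.08204))/3 = -0.04360
T(2,1) = -0.06888 + (-0.06888 − (-0.30321))/3 = 0.00923
T(2,2) = 0.00923 + (0.00923 − (-0.04360))/15 = 0.01275

0.013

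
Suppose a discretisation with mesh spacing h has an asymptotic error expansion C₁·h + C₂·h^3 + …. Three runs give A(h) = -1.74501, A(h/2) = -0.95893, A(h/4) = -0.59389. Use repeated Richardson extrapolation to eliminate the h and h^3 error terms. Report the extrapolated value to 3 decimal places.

First eliminate the h term (factor 2^1 = 2):
  B₁ = (2·(-0.95893) − (-1.74501))/1 = -0.17285
  B₂ = (2·(-0.59389) − (-0.95893))/1 = -0.22885
Then eliminate the h^3 term (factor 2^3 = 8):
  (8·(-0.22885) − (-0.17285))/7 = -0.23685

-0.237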